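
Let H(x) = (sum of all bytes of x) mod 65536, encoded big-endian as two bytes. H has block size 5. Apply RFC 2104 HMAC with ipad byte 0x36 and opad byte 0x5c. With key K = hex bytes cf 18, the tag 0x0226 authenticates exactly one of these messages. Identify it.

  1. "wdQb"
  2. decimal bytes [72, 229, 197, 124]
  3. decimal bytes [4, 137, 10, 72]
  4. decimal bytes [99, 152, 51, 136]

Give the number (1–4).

Key hex bytes cf 18 is 2 bytes ≤ B = 5; zero-pad to 5 bytes: K' = cf 18 00 00 00.
K' ⊕ ipad = f9 2e 36 36 36; K' ⊕ opad = 93 44 5c 5c 5c.
m1: inner = H(f9 2e 36 36 36 77 64 51 62) = 03 57; tag = H(93 44 5c 5c 5c 03 57) = 0245
m2: inner = H(f9 2e 36 36 36 48 e5 c5 7c) = 04 37; tag = H(93 44 5c 5c 5c 04 37) = 0226 ← matches
m3: inner = H(f9 2e 36 36 36 04 89 0a 48) = 02 a8; tag = H(93 44 5c 5c 5c 02 a8) = 0295
m4: inner = H(f9 2e 36 36 36 63 98 33 88) = 03 7f; tag = H(93 44 5c 5c 5c 03 7f) = 026d

2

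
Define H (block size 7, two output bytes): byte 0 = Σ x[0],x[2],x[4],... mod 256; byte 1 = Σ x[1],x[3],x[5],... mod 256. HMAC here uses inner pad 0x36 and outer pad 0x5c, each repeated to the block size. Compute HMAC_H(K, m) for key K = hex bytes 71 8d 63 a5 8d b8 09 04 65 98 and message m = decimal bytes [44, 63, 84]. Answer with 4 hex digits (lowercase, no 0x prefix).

436c

Key hex bytes 71 8d 63 a5 8d b8 09 04 65 98 is 10 bytes > B = 7, so hash it first: H(key) = cf 86, then zero-pad to 7 bytes: K' = cf 86 00 00 00 00 00.
K' ⊕ ipad = f9 b0 36 36 36 36 36.  K' ⊕ opad = 93 da 5c 5c 5c 5c 5c.
Inner input = (K'⊕ipad) ∥ m = f9 b0 36 36 36 36 36 ∥ 2c 3f 54.
Inner hash: even-index sum = 474 mod 256 = 218; odd-index sum = 412 mod 256 = 156 → da 9c.
Outer input = (K'⊕opad) ∥ inner = 93 da 5c 5c 5c 5c 5c ∥ da 9c.
Outer hash (tag): even-index sum = 579 mod 256 = 67; odd-index sum = 620 mod 256 = 108 → 43 6c.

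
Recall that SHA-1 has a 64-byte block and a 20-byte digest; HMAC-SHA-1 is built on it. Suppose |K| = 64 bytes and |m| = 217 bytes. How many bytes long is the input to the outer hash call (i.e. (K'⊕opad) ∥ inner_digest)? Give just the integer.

Key is 64 ≤ 64 bytes, zero-padded: |K'| = 64.
Outer input = (K'⊕opad) ∥ H(inner) → 64 + 20 = 84 bytes.

84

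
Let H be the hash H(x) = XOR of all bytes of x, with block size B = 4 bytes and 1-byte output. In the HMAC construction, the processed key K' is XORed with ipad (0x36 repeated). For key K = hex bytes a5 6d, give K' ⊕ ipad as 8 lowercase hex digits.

Key hex bytes a5 6d is 2 bytes ≤ B = 4; zero-pad to 4 bytes: K' = a5 6d 00 00.
XOR each byte with 0x36: a5⊕36=93, 6d⊕36=5b, 00⊕36=36, 00⊕36=36.

935b3636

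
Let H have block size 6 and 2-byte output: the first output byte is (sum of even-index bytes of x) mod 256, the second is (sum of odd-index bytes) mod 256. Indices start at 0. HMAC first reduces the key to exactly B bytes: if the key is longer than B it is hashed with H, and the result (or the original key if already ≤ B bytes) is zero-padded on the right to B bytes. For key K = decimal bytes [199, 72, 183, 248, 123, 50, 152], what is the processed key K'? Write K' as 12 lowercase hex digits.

917200000000

|K| = 7 > B = 6, so first hash the key.
H(K): even-index sum = 657 mod 256 = 145; odd-index sum = 370 mod 256 = 114 → 91 72.
Zero-pad H(K) = 91 72 to 6 bytes: K' = 91 72 00 00 00 00.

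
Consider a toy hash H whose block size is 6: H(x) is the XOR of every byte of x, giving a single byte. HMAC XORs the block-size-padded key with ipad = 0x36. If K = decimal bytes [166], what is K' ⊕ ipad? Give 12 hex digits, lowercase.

903636363636

Key decimal bytes [166] = a6 is 1 byte ≤ B = 6; zero-pad to 6 bytes: K' = a6 00 00 00 00 00.
XOR each byte with 0x36: a6⊕36=90, 00⊕36=36, 00⊕36=36, 00⊕36=36, 00⊕36=36, 00⊕36=36.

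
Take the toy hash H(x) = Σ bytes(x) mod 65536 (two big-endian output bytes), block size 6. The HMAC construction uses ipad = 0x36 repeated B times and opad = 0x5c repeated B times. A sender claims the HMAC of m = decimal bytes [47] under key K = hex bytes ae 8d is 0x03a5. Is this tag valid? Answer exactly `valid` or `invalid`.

invalid

Key hex bytes ae 8d is 2 bytes ≤ B = 6; zero-pad to 6 bytes: K' = ae 8d 00 00 00 00.
K' ⊕ ipad = 98 bb 36 36 36 36; K' ⊕ opad = f2 d1 5c 5c 5c 5c.
Inner hash: sum = 152+187+54+54+54+54+47 = 602 → 02 5a.
Outer hash (recomputed tag): sum = 242+209+92+92+92+92+2+90 = 911 → 03 8f.
Recomputed tag = 038f; claimed = 03a5 → mismatch.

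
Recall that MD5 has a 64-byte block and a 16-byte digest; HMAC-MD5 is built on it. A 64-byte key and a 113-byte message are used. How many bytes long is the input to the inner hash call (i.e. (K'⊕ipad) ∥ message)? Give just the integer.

Key is 64 ≤ 64 bytes, zero-padded: |K'| = 64.
Inner input = (K'⊕ipad) ∥ m → 64 + 113 = 177 bytes.

177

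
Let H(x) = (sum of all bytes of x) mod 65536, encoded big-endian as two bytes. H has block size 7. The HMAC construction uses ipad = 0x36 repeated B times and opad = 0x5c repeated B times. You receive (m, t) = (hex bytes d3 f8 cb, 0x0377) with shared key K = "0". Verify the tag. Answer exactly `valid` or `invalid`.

Key "0" = 30 is 1 byte ≤ B = 7; zero-pad to 7 bytes: K' = 30 00 00 00 00 00 00.
K' ⊕ ipad = 06 36 36 36 36 36 36; K' ⊕ opad = 6c 5c 5c 5c 5c 5c 5c.
Inner hash: sum = 6+54+54+54+54+54+54+211+248+203 = 992 → 03 e0.
Outer hash (recomputed tag): sum = 108+92+92+92+92+92+92+3+224 = 887 → 03 77.
Recomputed tag = 0377; claimed = 0377 → match.

valid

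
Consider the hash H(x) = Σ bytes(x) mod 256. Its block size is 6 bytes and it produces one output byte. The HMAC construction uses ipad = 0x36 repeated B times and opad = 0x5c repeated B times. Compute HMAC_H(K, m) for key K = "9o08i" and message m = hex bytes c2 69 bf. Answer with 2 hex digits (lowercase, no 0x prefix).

Key "9o08i" = 39 6f 30 38 69 is 5 bytes ≤ B = 6; zero-pad to 6 bytes: K' = 39 6f 30 38 69 00.
K' ⊕ ipad = 0f 59 06 0e 5f 36.  K' ⊕ opad = 65 33 6c 64 35 5c.
Inner input = (K'⊕ipad) ∥ m = 0f 59 06 0e 5f 36 ∥ c2 69 bf.
Inner hash: sum = 15+89+6+14+95+54+194+105+191 = 763; mod 256 = 251 → fb.
Outer input = (K'⊕opad) ∥ inner = 65 33 6c 64 35 5c ∥ fb.
Outer hash (tag): sum = 101+51+108+100+53+92+251 = 756; mod 256 = 244 → f4.

f4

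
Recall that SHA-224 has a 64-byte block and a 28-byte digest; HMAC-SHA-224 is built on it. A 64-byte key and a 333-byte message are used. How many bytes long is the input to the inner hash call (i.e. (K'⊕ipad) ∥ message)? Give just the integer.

397

Key is 64 ≤ 64 bytes, zero-padded: |K'| = 64.
Inner input = (K'⊕ipad) ∥ m → 64 + 333 = 397 bytes.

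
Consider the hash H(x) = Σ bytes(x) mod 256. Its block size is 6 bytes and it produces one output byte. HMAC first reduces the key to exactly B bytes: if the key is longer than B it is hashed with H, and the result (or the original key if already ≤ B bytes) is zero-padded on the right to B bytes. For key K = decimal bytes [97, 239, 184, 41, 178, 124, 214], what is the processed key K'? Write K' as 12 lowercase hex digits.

|K| = 7 > B = 6, so first hash the key.
H(K): sum = 97+239+184+41+178+124+214 = 1077; mod 256 = 53 → 35.
Zero-pad H(K) = 35 to 6 bytes: K' = 35 00 00 00 00 00.

350000000000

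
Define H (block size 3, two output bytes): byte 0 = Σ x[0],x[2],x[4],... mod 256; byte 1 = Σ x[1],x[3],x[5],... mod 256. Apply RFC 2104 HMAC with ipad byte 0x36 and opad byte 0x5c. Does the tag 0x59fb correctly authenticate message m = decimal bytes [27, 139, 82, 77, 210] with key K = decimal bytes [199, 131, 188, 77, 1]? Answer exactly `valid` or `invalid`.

Key decimal bytes [199, 131, 188, 77, 1] = c7 83 bc 4d 01 is 5 bytes > B = 3, so hash it first: H(key) = 84 d0, then zero-pad to 3 bytes: K' = 84 d0 00.
K' ⊕ ipad = b2 e6 36; K' ⊕ opad = d8 8c 5c.
Inner hash: even-index sum = 448 mod 256 = 192; odd-index sum = 549 mod 256 = 37 → c0 25.
Outer hash (recomputed tag): even-index sum = 345 mod 256 = 89; odd-index sum = 332 mod 256 = 76 → 59 4c.
Recomputed tag = 594c; claimed = 59fb → mismatch.

invalid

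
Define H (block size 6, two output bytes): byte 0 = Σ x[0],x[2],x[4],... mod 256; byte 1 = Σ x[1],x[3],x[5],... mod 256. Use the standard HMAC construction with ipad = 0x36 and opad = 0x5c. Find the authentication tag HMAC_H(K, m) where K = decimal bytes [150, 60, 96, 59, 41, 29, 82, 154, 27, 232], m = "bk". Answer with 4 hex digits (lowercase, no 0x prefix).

Key decimal bytes [150, 60, 96, 59, 41, 29, 82, 154, 27, 232] = 96 3c 60 3b 29 1d 52 9a 1b e8 is 10 bytes > B = 6, so hash it first: H(key) = 8c 16, then zero-pad to 6 bytes: K' = 8c 16 00 00 00 00.
K' ⊕ ipad = ba 20 36 36 36 36.  K' ⊕ opad = d0 4a 5c 5c 5c 5c.
Inner input = (K'⊕ipad) ∥ m = ba 20 36 36 36 36 ∥ 62 6b.
Inner hash: even-index sum = 392 mod 256 = 136; odd-index sum = 247 mod 256 = 247 → 88 f7.
Outer input = (K'⊕opad) ∥ inner = d0 4a 5c 5c 5c 5c ∥ 88 f7.
Outer hash (tag): even-index sum = 528 mod 256 = 16; odd-index sum = 505 mod 256 = 249 → 10 f9.

10f9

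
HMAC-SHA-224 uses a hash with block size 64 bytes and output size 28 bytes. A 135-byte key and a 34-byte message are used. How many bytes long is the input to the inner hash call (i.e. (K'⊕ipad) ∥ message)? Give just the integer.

98

Key is 135 > 64 bytes, so it is hashed to 28 bytes then zero-padded to 64: |K'| = 64.
Inner input = (K'⊕ipad) ∥ m → 64 + 34 = 98 bytes.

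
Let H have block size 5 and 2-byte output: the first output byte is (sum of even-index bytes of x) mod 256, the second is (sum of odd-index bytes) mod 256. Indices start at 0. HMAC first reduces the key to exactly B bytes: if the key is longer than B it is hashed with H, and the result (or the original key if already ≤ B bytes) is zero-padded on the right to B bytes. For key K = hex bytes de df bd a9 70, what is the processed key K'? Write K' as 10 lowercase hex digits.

Key hex bytes de df bd a9 70 is exactly B = 5 bytes: K' = de df bd a9 70.

dedfbda970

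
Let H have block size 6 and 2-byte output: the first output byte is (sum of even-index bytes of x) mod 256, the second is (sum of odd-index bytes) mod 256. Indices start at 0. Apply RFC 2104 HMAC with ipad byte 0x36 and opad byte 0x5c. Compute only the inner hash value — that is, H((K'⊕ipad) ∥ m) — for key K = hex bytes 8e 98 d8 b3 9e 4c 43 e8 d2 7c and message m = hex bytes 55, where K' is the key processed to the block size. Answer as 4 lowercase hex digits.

f039

Key hex bytes 8e 98 d8 b3 9e 4c 43 e8 d2 7c is 10 bytes > B = 6, so hash it first: H(key) = 19 fb, then zero-pad to 6 bytes: K' = 19 fb 00 00 00 00.
K' ⊕ ipad = 2f cd 36 36 36 36.
Inner input = 2f cd 36 36 36 36 ∥ 55.
Inner hash: even-index sum = 240 mod 256 = 240; odd-index sum = 313 mod 256 = 57 → f0 39.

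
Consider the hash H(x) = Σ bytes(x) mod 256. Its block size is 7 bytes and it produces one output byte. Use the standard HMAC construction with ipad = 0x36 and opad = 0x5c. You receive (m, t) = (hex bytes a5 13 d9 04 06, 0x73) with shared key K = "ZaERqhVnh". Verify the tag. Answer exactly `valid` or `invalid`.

valid

Key "ZaERqhVnh" = 5a 61 45 52 71 68 56 6e 68 is 9 bytes > B = 7, so hash it first: H(key) = 57, then zero-pad to 7 bytes: K' = 57 00 00 00 00 00 00.
K' ⊕ ipad = 61 36 36 36 36 36 36; K' ⊕ opad = 0b 5c 5c 5c 5c 5c 5c.
Inner hash: sum = 97+54+54+54+54+54+54+165+19+217+4+6 = 832; mod 256 = 64 → 40.
Outer hash (recomputed tag): sum = 11+92+92+92+92+92+92+64 = 627; mod 256 = 115 → 73.
Recomputed tag = 73; claimed = 73 → match.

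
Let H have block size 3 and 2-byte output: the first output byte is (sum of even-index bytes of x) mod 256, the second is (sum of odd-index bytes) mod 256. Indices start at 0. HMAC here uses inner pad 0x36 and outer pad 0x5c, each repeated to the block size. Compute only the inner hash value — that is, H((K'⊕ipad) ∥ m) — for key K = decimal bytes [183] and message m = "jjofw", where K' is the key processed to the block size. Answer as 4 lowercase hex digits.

8786

Key decimal bytes [183] = b7 is 1 byte ≤ B = 3; zero-pad to 3 bytes: K' = b7 00 00.
K' ⊕ ipad = 81 36 36.
Inner input = 81 36 36 ∥ 6a 6a 6f 66 77.
Inner hash: even-index sum = 391 mod 256 = 135; odd-index sum = 390 mod 256 = 134 → 87 86.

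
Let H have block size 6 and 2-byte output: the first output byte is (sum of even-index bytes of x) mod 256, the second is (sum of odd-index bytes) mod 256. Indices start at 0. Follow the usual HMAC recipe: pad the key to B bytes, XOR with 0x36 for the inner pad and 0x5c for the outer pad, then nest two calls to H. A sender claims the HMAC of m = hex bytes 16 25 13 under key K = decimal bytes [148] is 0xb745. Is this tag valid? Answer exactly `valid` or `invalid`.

invalid

Key decimal bytes [148] = 94 is 1 byte ≤ B = 6; zero-pad to 6 bytes: K' = 94 00 00 00 00 00.
K' ⊕ ipad = a2 36 36 36 36 36; K' ⊕ opad = c8 5c 5c 5c 5c 5c.
Inner hash: even-index sum = 311 mod 256 = 55; odd-index sum = 199 mod 256 = 199 → 37 c7.
Outer hash (recomputed tag): even-index sum = 439 mod 256 = 183; odd-index sum = 475 mod 256 = 219 → b7 db.
Recomputed tag = b7db; claimed = b745 → mismatch.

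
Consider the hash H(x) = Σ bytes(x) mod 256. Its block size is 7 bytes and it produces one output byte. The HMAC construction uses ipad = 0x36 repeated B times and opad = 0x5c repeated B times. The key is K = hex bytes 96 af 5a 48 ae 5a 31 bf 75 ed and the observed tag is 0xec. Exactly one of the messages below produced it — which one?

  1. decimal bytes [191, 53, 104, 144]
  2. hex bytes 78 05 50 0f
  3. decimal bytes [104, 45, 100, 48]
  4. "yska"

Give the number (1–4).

Key hex bytes 96 af 5a 48 ae 5a 31 bf 75 ed is 10 bytes > B = 7, so hash it first: H(key) = 41, then zero-pad to 7 bytes: K' = 41 00 00 00 00 00 00.
K' ⊕ ipad = 77 36 36 36 36 36 36; K' ⊕ opad = 1d 5c 5c 5c 5c 5c 5c.
m1: inner = H(77 36 36 36 36 36 36 bf 35 68 90) = a7; tag = H(1d 5c 5c 5c 5c 5c 5c a7) = ec ← matches
m2: inner = H(77 36 36 36 36 36 36 78 05 50 0f) = 97; tag = H(1d 5c 5c 5c 5c 5c 5c 97) = dc
m3: inner = H(77 36 36 36 36 36 36 68 2d 64 30) = e4; tag = H(1d 5c 5c 5c 5c 5c 5c e4) = 29
m4: inner = H(77 36 36 36 36 36 36 79 73 6b 61) = 73; tag = H(1d 5c 5c 5c 5c 5c 5c 73) = b8

1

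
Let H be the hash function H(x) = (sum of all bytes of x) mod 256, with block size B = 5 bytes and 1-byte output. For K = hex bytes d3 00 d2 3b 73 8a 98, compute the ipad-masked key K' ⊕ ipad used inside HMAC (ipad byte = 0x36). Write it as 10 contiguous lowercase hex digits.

Key hex bytes d3 00 d2 3b 73 8a 98 is 7 bytes > B = 5, so hash it first: H(key) = 75, then zero-pad to 5 bytes: K' = 75 00 00 00 00.
XOR each byte with 0x36: 75⊕36=43, 00⊕36=36, 00⊕36=36, 00⊕36=36, 00⊕36=36.

4336363636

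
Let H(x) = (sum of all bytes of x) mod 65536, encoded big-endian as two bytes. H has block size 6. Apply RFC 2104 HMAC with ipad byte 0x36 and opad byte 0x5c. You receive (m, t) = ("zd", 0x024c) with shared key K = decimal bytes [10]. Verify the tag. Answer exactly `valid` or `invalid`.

Key decimal bytes [10] = 0a is 1 byte ≤ B = 6; zero-pad to 6 bytes: K' = 0a 00 00 00 00 00.
K' ⊕ ipad = 3c 36 36 36 36 36; K' ⊕ opad = 56 5c 5c 5c 5c 5c.
Inner hash: sum = 60+54+54+54+54+54+122+100 = 552 → 02 28.
Outer hash (recomputed tag): sum = 86+92+92+92+92+92+2+40 = 588 → 02 4c.
Recomputed tag = 024c; claimed = 024c → match.

valid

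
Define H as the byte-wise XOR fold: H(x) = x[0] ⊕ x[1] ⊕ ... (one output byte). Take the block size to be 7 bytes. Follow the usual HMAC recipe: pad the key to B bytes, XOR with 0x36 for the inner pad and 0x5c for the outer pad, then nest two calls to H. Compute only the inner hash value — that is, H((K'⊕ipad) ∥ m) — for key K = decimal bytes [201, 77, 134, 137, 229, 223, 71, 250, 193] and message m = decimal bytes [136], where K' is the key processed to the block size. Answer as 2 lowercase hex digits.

73

Key decimal bytes [201, 77, 134, 137, 229, 223, 71, 250, 193] = c9 4d 86 89 e5 df 47 fa c1 is 9 bytes > B = 7, so hash it first: H(key) = cd, then zero-pad to 7 bytes: K' = cd 00 00 00 00 00 00.
K' ⊕ ipad = fb 36 36 36 36 36 36.
Inner input = fb 36 36 36 36 36 36 ∥ 88.
Inner hash: XOR fb⊕36⊕36⊕36⊕36⊕36⊕36⊕88 = 73.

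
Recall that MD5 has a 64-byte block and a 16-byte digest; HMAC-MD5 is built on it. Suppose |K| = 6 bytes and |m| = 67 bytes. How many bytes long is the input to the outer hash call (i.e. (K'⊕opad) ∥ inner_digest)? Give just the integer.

Key is 6 ≤ 64 bytes, zero-padded: |K'| = 64.
Outer input = (K'⊕opad) ∥ H(inner) → 64 + 16 = 80 bytes.

80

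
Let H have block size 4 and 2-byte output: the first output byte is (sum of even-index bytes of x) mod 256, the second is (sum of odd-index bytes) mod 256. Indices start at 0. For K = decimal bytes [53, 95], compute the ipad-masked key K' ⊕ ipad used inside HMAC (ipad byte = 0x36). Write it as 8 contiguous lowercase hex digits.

03693636

Key decimal bytes [53, 95] = 35 5f is 2 bytes ≤ B = 4; zero-pad to 4 bytes: K' = 35 5f 00 00.
XOR each byte with 0x36: 35⊕36=03, 5f⊕36=69, 00⊕36=36, 00⊕36=36.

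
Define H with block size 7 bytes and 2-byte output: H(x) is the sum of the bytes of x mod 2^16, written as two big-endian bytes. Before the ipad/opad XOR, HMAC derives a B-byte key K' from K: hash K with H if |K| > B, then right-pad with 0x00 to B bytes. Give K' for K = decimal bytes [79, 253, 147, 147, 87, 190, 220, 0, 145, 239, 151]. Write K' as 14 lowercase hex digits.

|K| = 11 > B = 7, so first hash the key.
H(K): sum = 79+253+147+147+87+190+220+0+145+239+151 = 1658 → 06 7a.
Zero-pad H(K) = 06 7a to 7 bytes: K' = 06 7a 00 00 00 00 00.

067a0000000000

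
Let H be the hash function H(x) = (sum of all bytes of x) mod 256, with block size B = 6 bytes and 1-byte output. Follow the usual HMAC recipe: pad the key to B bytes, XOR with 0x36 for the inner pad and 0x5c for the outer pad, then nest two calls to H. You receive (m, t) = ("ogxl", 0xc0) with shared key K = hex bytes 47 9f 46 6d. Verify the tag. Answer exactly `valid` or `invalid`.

Key hex bytes 47 9f 46 6d is 4 bytes ≤ B = 6; zero-pad to 6 bytes: K' = 47 9f 46 6d 00 00.
K' ⊕ ipad = 71 a9 70 5b 36 36; K' ⊕ opad = 1b c3 1a 31 5c 5c.
Inner hash: sum = 113+169+112+91+54+54+111+103+120+108 = 1035; mod 256 = 11 → 0b.
Outer hash (recomputed tag): sum = 27+195+26+49+92+92+11 = 492; mod 256 = 236 → ec.
Recomputed tag = ec; claimed = c0 → mismatch.

invalid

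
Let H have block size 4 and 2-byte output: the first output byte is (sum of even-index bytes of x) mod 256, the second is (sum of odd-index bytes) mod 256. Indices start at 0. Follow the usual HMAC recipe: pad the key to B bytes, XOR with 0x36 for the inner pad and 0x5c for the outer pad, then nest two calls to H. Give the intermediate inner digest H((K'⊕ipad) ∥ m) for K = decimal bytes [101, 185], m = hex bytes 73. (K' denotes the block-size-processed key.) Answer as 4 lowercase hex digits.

Key decimal bytes [101, 185] = 65 b9 is 2 bytes ≤ B = 4; zero-pad to 4 bytes: K' = 65 b9 00 00.
K' ⊕ ipad = 53 8f 36 36.
Inner input = 53 8f 36 36 ∥ 73.
Inner hash: even-index sum = 252 mod 256 = 252; odd-index sum = 197 mod 256 = 197 → fc c5.

fcc5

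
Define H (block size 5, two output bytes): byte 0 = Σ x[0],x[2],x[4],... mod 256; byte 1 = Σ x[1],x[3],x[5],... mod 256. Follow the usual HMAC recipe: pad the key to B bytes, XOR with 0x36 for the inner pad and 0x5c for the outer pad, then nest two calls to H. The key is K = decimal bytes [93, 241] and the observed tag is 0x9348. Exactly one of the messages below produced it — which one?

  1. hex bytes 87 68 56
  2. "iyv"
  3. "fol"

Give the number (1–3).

Key decimal bytes [93, 241] = 5d f1 is 2 bytes ≤ B = 5; zero-pad to 5 bytes: K' = 5d f1 00 00 00.
K' ⊕ ipad = 6b c7 36 36 36; K' ⊕ opad = 01 ad 5c 5c 5c.
m1: inner = H(6b c7 36 36 36 87 68 56) = 3f da; tag = H(01 ad 5c 5c 5c 3f da) = 9348 ← matches
m2: inner = H(6b c7 36 36 36 69 79 76) = 50 dc; tag = H(01 ad 5c 5c 5c 50 dc) = 9559
m3: inner = H(6b c7 36 36 36 66 6f 6c) = 46 cf; tag = H(01 ad 5c 5c 5c 46 cf) = 884f

1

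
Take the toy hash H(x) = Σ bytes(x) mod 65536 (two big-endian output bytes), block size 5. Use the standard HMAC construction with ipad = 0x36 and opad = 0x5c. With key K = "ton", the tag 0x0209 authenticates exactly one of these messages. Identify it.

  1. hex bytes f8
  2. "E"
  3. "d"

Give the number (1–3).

Key "ton" = 74 6f 6e is 3 bytes ≤ B = 5; zero-pad to 5 bytes: K' = 74 6f 6e 00 00.
K' ⊕ ipad = 42 59 58 36 36; K' ⊕ opad = 28 33 32 5c 5c.
m1: inner = H(42 59 58 36 36 f8) = 02 57; tag = H(28 33 32 5c 5c 02 57) = 019e
m2: inner = H(42 59 58 36 36 45) = 01 a4; tag = H(28 33 32 5c 5c 01 a4) = 01ea
m3: inner = H(42 59 58 36 36 64) = 01 c3; tag = H(28 33 32 5c 5c 01 c3) = 0209 ← matches

3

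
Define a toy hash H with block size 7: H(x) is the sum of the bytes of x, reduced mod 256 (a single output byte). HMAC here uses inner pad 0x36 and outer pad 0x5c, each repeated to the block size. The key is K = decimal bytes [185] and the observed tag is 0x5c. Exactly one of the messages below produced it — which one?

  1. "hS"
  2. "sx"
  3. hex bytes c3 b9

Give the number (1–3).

3

Key decimal bytes [185] = b9 is 1 byte ≤ B = 7; zero-pad to 7 bytes: K' = b9 00 00 00 00 00 00.
K' ⊕ ipad = 8f 36 36 36 36 36 36; K' ⊕ opad = e5 5c 5c 5c 5c 5c 5c.
m1: inner = H(8f 36 36 36 36 36 36 68 53) = 8e; tag = H(e5 5c 5c 5c 5c 5c 5c 8e) = 9b
m2: inner = H(8f 36 36 36 36 36 36 73 78) = be; tag = H(e5 5c 5c 5c 5c 5c 5c be) = cb
m3: inner = H(8f 36 36 36 36 36 36 c3 b9) = 4f; tag = H(e5 5c 5c 5c 5c 5c 5c 4f) = 5c ← matches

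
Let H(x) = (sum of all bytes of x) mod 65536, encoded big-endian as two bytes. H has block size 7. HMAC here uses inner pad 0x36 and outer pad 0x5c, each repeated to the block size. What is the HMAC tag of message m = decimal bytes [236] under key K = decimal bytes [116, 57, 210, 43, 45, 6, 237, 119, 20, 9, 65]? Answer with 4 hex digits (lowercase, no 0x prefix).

Key decimal bytes [116, 57, 210, 43, 45, 6, 237, 119, 20, 9, 65] = 74 39 d2 2b 2d 06 ed 77 14 09 41 is 11 bytes > B = 7, so hash it first: H(key) = 03 9f, then zero-pad to 7 bytes: K' = 03 9f 00 00 00 00 00.
K' ⊕ ipad = 35 a9 36 36 36 36 36.  K' ⊕ opad = 5f c3 5c 5c 5c 5c 5c.
Inner input = (K'⊕ipad) ∥ m = 35 a9 36 36 36 36 36 ∥ ec.
Inner hash: sum = 53+169+54+54+54+54+54+236 = 728 → 02 d8.
Outer input = (K'⊕opad) ∥ inner = 5f c3 5c 5c 5c 5c 5c ∥ 02 d8.
Outer hash (tag): sum = 95+195+92+92+92+92+92+2+216 = 968 → 03 c8.

03c8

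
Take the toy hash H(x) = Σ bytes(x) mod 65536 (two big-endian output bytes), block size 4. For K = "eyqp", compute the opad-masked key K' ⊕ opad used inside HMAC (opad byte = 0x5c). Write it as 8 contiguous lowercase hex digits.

Key "eyqp" = 65 79 71 70 is exactly B = 4 bytes: K' = 65 79 71 70.
XOR each byte with 0x5c: 65⊕5c=39, 79⊕5c=25, 71⊕5c=2d, 70⊕5c=2c.

39252d2c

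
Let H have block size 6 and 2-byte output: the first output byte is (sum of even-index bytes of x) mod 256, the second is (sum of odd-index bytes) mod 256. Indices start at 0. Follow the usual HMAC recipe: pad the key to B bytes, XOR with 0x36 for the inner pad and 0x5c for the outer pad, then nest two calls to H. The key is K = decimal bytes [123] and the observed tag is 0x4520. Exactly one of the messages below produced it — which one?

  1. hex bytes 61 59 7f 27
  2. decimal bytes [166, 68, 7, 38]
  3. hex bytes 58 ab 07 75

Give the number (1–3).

2

Key decimal bytes [123] = 7b is 1 byte ≤ B = 6; zero-pad to 6 bytes: K' = 7b 00 00 00 00 00.
K' ⊕ ipad = 4d 36 36 36 36 36; K' ⊕ opad = 27 5c 5c 5c 5c 5c.
m1: inner = H(4d 36 36 36 36 36 61 59 7f 27) = 99 22; tag = H(27 5c 5c 5c 5c 5c 99 22) = 7836
m2: inner = H(4d 36 36 36 36 36 a6 44 07 26) = 66 0c; tag = H(27 5c 5c 5c 5c 5c 66 0c) = 4520 ← matches
m3: inner = H(4d 36 36 36 36 36 58 ab 07 75) = 18 c2; tag = H(27 5c 5c 5c 5c 5c 18 c2) = f7d6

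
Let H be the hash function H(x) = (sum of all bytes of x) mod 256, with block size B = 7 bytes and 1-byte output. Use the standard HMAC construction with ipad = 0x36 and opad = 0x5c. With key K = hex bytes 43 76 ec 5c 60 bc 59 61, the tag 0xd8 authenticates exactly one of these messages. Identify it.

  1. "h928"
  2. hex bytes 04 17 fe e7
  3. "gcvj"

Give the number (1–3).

2

Key hex bytes 43 76 ec 5c 60 bc 59 61 is 8 bytes > B = 7, so hash it first: H(key) = d7, then zero-pad to 7 bytes: K' = d7 00 00 00 00 00 00.
K' ⊕ ipad = e1 36 36 36 36 36 36; K' ⊕ opad = 8b 5c 5c 5c 5c 5c 5c.
m1: inner = H(e1 36 36 36 36 36 36 68 39 32 38) = 30; tag = H(8b 5c 5c 5c 5c 5c 5c 30) = e3
m2: inner = H(e1 36 36 36 36 36 36 04 17 fe e7) = 25; tag = H(8b 5c 5c 5c 5c 5c 5c 25) = d8 ← matches
m3: inner = H(e1 36 36 36 36 36 36 67 63 76 6a) = cf; tag = H(8b 5c 5c 5c 5c 5c 5c cf) = 82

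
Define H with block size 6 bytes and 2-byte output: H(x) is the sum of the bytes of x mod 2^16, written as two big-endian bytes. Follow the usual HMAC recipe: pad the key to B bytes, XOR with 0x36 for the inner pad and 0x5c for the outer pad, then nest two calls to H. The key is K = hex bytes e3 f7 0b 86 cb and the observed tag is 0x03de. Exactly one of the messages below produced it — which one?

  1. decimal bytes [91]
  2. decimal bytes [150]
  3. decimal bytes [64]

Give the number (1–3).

2

Key hex bytes e3 f7 0b 86 cb is 5 bytes ≤ B = 6; zero-pad to 6 bytes: K' = e3 f7 0b 86 cb 00.
K' ⊕ ipad = d5 c1 3d b0 fd 36; K' ⊕ opad = bf ab 57 da 97 5c.
m1: inner = H(d5 c1 3d b0 fd 36 5b) = 04 11; tag = H(bf ab 57 da 97 5c 04 11) = 03a3
m2: inner = H(d5 c1 3d b0 fd 36 96) = 04 4c; tag = H(bf ab 57 da 97 5c 04 4c) = 03de ← matches
m3: inner = H(d5 c1 3d b0 fd 36 40) = 03 f6; tag = H(bf ab 57 da 97 5c 03 f6) = 0487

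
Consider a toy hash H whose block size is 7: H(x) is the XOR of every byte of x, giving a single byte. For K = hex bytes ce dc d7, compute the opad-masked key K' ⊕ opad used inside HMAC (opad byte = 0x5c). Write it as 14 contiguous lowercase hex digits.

92808b5c5c5c5c

Key hex bytes ce dc d7 is 3 bytes ≤ B = 7; zero-pad to 7 bytes: K' = ce dc d7 00 00 00 00.
XOR each byte with 0x5c: ce⊕5c=92, dc⊕5c=80, d7⊕5c=8b, 00⊕5c=5c, 00⊕5c=5c, 00⊕5c=5c, 00⊕5c=5c.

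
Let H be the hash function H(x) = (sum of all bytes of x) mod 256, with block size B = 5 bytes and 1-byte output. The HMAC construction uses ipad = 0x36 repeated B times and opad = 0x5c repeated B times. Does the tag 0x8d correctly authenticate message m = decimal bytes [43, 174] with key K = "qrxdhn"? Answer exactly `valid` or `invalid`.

Key "qrxdhn" = 71 72 78 64 68 6e is 6 bytes > B = 5, so hash it first: H(key) = 95, then zero-pad to 5 bytes: K' = 95 00 00 00 00.
K' ⊕ ipad = a3 36 36 36 36; K' ⊕ opad = c9 5c 5c 5c 5c.
Inner hash: sum = 163+54+54+54+54+43+174 = 596; mod 256 = 84 → 54.
Outer hash (recomputed tag): sum = 201+92+92+92+92+84 = 653; mod 256 = 141 → 8d.
Recomputed tag = 8d; claimed = 8d → match.

valid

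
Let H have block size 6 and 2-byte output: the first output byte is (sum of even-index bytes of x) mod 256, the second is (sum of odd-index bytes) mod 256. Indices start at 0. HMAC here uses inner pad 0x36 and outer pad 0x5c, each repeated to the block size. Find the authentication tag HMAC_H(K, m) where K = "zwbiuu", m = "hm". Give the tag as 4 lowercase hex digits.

d8d9

Key "zwbiuu" = 7a 77 62 69 75 75 is exactly B = 6 bytes: K' = 7a 77 62 69 75 75.
K' ⊕ ipad = 4c 41 54 5f 43 43.  K' ⊕ opad = 26 2b 3e 35 29 29.
Inner input = (K'⊕ipad) ∥ m = 4c 41 54 5f 43 43 ∥ 68 6d.
Inner hash: even-index sum = 331 mod 256 = 75; odd-index sum = 336 mod 256 = 80 → 4b 50.
Outer input = (K'⊕opad) ∥ inner = 26 2b 3e 35 29 29 ∥ 4b 50.
Outer hash (tag): even-index sum = 216 mod 256 = 216; odd-index sum = 217 mod 256 = 217 → d8 d9.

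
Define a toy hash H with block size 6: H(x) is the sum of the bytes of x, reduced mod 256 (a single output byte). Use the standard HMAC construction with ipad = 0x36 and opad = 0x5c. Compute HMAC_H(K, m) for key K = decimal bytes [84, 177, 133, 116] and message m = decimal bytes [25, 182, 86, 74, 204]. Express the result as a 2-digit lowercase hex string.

33

Key decimal bytes [84, 177, 133, 116] = 54 b1 85 74 is 4 bytes ≤ B = 6; zero-pad to 6 bytes: K' = 54 b1 85 74 00 00.
K' ⊕ ipad = 62 87 b3 42 36 36.  K' ⊕ opad = 08 ed d9 28 5c 5c.
Inner input = (K'⊕ipad) ∥ m = 62 87 b3 42 36 36 ∥ 19 b6 56 4a cc.
Inner hash: sum = 98+135+179+66+54+54+25+182+86+74+204 = 1157; mod 256 = 133 → 85.
Outer input = (K'⊕opad) ∥ inner = 08 ed d9 28 5c 5c ∥ 85.
Outer hash (tag): sum = 8+237+217+40+92+92+133 = 819; mod 256 = 51 → 33.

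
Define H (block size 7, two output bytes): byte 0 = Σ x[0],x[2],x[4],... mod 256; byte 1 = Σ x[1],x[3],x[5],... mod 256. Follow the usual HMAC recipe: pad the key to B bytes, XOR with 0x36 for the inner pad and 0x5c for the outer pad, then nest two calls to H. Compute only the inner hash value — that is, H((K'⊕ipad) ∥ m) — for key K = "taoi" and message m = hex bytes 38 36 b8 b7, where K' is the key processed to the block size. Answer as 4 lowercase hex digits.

Key "taoi" = 74 61 6f 69 is 4 bytes ≤ B = 7; zero-pad to 7 bytes: K' = 74 61 6f 69 00 00 00.
K' ⊕ ipad = 42 57 59 5f 36 36 36.
Inner input = 42 57 59 5f 36 36 36 ∥ 38 36 b8 b7.
Inner hash: even-index sum = 500 mod 256 = 244; odd-index sum = 476 mod 256 = 220 → f4 dc.

f4dc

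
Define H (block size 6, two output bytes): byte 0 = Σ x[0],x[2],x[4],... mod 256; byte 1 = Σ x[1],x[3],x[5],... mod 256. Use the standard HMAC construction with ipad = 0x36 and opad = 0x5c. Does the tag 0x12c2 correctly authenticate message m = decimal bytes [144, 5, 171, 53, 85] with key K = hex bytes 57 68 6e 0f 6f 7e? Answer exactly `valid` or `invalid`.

valid

Key hex bytes 57 68 6e 0f 6f 7e is exactly B = 6 bytes: K' = 57 68 6e 0f 6f 7e.
K' ⊕ ipad = 61 5e 58 39 59 48; K' ⊕ opad = 0b 34 32 53 33 22.
Inner hash: even-index sum = 674 mod 256 = 162; odd-index sum = 281 mod 256 = 25 → a2 19.
Outer hash (recomputed tag): even-index sum = 274 mod 256 = 18; odd-index sum = 194 mod 256 = 194 → 12 c2.
Recomputed tag = 12c2; claimed = 12c2 → match.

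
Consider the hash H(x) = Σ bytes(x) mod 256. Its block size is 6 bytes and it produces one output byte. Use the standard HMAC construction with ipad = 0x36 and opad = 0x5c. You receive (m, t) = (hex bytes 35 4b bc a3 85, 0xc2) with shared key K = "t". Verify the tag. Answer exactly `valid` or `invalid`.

invalid

Key "t" = 74 is 1 byte ≤ B = 6; zero-pad to 6 bytes: K' = 74 00 00 00 00 00.
K' ⊕ ipad = 42 36 36 36 36 36; K' ⊕ opad = 28 5c 5c 5c 5c 5c.
Inner hash: sum = 66+54+54+54+54+54+53+75+188+163+133 = 948; mod 256 = 180 → b4.
Outer hash (recomputed tag): sum = 40+92+92+92+92+92+180 = 680; mod 256 = 168 → a8.
Recomputed tag = a8; claimed = c2 → mismatch.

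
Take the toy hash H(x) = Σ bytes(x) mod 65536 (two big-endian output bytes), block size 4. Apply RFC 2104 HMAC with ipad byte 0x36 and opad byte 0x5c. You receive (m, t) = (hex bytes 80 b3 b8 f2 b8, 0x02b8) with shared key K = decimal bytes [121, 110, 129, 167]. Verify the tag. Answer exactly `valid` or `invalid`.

Key decimal bytes [121, 110, 129, 167] = 79 6e 81 a7 is exactly B = 4 bytes: K' = 79 6e 81 a7.
K' ⊕ ipad = 4f 58 b7 91; K' ⊕ opad = 25 32 dd fb.
Inner hash: sum = 79+88+183+145+128+179+184+242+184 = 1412 → 05 84.
Outer hash (recomputed tag): sum = 37+50+221+251+5+132 = 696 → 02 b8.
Recomputed tag = 02b8; claimed = 02b8 → match.

valid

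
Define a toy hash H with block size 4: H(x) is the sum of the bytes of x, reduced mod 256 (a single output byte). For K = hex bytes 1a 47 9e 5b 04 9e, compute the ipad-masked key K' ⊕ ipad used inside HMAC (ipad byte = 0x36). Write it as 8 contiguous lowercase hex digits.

ca363636

Key hex bytes 1a 47 9e 5b 04 9e is 6 bytes > B = 4, so hash it first: H(key) = fc, then zero-pad to 4 bytes: K' = fc 00 00 00.
XOR each byte with 0x36: fc⊕36=ca, 00⊕36=36, 00⊕36=36, 00⊕36=36.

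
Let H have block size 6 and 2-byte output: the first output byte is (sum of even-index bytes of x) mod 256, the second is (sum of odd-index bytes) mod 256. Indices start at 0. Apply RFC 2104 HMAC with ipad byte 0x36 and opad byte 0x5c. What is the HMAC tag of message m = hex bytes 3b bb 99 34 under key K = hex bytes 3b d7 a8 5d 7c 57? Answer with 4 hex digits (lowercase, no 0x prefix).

Key hex bytes 3b d7 a8 5d 7c 57 is exactly B = 6 bytes: K' = 3b d7 a8 5d 7c 57.
K' ⊕ ipad = 0d e1 9e 6b 4a 61.  K' ⊕ opad = 67 8b f4 01 20 0b.
Inner input = (K'⊕ipad) ∥ m = 0d e1 9e 6b 4a 61 ∥ 3b bb 99 34.
Inner hash: even-index sum = 457 mod 256 = 201; odd-index sum = 668 mod 256 = 156 → c9 9c.
Outer input = (K'⊕opad) ∥ inner = 67 8b f4 01 20 0b ∥ c9 9c.
Outer hash (tag): even-index sum = 580 mod 256 = 68; odd-index sum = 307 mod 256 = 51 → 44 33.

4433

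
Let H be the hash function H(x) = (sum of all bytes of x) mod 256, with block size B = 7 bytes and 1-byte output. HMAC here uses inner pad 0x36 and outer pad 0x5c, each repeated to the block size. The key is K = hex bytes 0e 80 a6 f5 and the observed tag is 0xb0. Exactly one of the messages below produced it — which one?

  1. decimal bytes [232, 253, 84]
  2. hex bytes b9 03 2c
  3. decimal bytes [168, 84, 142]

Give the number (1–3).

Key hex bytes 0e 80 a6 f5 is 4 bytes ≤ B = 7; zero-pad to 7 bytes: K' = 0e 80 a6 f5 00 00 00.
K' ⊕ ipad = 38 b6 90 c3 36 36 36; K' ⊕ opad = 52 dc fa a9 5c 5c 5c.
m1: inner = H(38 b6 90 c3 36 36 36 e8 fd 54) = 1c; tag = H(52 dc fa a9 5c 5c 5c 1c) = 01
m2: inner = H(38 b6 90 c3 36 36 36 b9 03 2c) = cb; tag = H(52 dc fa a9 5c 5c 5c cb) = b0 ← matches
m3: inner = H(38 b6 90 c3 36 36 36 a8 54 8e) = 6d; tag = H(52 dc fa a9 5c 5c 5c 6d) = 52

2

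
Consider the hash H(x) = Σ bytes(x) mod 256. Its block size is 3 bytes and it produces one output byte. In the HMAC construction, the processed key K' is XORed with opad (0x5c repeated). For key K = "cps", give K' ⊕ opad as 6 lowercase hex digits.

3f2c2f

Key "cps" = 63 70 73 is exactly B = 3 bytes: K' = 63 70 73.
XOR each byte with 0x5c: 63⊕5c=3f, 70⊕5c=2c, 73⊕5c=2f.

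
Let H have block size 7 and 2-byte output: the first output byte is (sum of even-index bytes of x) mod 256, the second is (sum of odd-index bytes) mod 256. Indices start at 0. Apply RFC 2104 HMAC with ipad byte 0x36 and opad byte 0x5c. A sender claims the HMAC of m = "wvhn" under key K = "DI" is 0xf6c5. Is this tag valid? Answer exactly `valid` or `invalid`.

valid

Key "DI" = 44 49 is 2 bytes ≤ B = 7; zero-pad to 7 bytes: K' = 44 49 00 00 00 00 00.
K' ⊕ ipad = 72 7f 36 36 36 36 36; K' ⊕ opad = 18 15 5c 5c 5c 5c 5c.
Inner hash: even-index sum = 504 mod 256 = 248; odd-index sum = 458 mod 256 = 202 → f8 ca.
Outer hash (recomputed tag): even-index sum = 502 mod 256 = 246; odd-index sum = 453 mod 256 = 197 → f6 c5.
Recomputed tag = f6c5; claimed = f6c5 → match.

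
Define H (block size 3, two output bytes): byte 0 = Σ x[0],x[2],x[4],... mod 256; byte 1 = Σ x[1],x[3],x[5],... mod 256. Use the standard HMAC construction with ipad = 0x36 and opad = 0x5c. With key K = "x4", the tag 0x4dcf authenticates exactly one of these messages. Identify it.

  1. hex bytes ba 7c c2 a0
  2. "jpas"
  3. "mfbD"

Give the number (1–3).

2

Key "x4" = 78 34 is 2 bytes ≤ B = 3; zero-pad to 3 bytes: K' = 78 34 00.
K' ⊕ ipad = 4e 02 36; K' ⊕ opad = 24 68 5c.
m1: inner = H(4e 02 36 ba 7c c2 a0) = a0 7e; tag = H(24 68 5c a0 7e) = fe08
m2: inner = H(4e 02 36 6a 70 61 73) = 67 cd; tag = H(24 68 5c 67 cd) = 4dcf ← matches
m3: inner = H(4e 02 36 6d 66 62 44) = 2e d1; tag = H(24 68 5c 2e d1) = 5196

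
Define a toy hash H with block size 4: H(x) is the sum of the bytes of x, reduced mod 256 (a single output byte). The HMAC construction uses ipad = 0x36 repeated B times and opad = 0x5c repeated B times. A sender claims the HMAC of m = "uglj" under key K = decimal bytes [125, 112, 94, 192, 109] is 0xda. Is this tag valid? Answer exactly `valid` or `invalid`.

Key decimal bytes [125, 112, 94, 192, 109] = 7d 70 5e c0 6d is 5 bytes > B = 4, so hash it first: H(key) = 78, then zero-pad to 4 bytes: K' = 78 00 00 00.
K' ⊕ ipad = 4e 36 36 36; K' ⊕ opad = 24 5c 5c 5c.
Inner hash: sum = 78+54+54+54+117+103+108+106 = 674; mod 256 = 162 → a2.
Outer hash (recomputed tag): sum = 36+92+92+92+162 = 474; mod 256 = 218 → da.
Recomputed tag = da; claimed = da → match.

valid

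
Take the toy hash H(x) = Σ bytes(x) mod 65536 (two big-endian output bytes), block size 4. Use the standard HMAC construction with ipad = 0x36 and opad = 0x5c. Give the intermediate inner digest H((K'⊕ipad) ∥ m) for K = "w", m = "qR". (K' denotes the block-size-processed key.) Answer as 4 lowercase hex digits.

Key "w" = 77 is 1 byte ≤ B = 4; zero-pad to 4 bytes: K' = 77 00 00 00.
K' ⊕ ipad = 41 36 36 36.
Inner input = 41 36 36 36 ∥ 71 52.
Inner hash: sum = 65+54+54+54+113+82 = 422 → 01 a6.

01a6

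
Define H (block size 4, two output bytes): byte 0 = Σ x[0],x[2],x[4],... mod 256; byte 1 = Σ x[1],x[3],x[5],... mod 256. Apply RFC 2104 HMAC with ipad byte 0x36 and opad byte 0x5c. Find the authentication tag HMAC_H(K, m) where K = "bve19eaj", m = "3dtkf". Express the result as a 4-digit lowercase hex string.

Key "bve19eaj" = 62 76 65 31 39 65 61 6a is 8 bytes > B = 4, so hash it first: H(key) = 61 76, then zero-pad to 4 bytes: K' = 61 76 00 00.
K' ⊕ ipad = 57 40 36 36.  K' ⊕ opad = 3d 2a 5c 5c.
Inner input = (K'⊕ipad) ∥ m = 57 40 36 36 ∥ 33 64 74 6b 66.
Inner hash: even-index sum = 410 mod 256 = 154; odd-index sum = 325 mod 256 = 69 → 9a 45.
Outer input = (K'⊕opad) ∥ inner = 3d 2a 5c 5c ∥ 9a 45.
Outer hash (tag): even-index sum = 307 mod 256 = 51; odd-index sum = 203 mod 256 = 203 → 33 cb.

33cb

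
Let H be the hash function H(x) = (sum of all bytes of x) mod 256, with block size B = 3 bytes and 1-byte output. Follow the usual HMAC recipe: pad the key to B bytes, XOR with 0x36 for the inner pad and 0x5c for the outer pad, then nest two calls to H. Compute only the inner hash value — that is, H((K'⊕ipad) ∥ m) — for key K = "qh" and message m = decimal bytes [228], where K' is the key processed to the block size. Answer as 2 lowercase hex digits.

bf

Key "qh" = 71 68 is 2 bytes ≤ B = 3; zero-pad to 3 bytes: K' = 71 68 00.
K' ⊕ ipad = 47 5e 36.
Inner input = 47 5e 36 ∥ e4.
Inner hash: sum = 71+94+54+228 = 447; mod 256 = 191 → bf.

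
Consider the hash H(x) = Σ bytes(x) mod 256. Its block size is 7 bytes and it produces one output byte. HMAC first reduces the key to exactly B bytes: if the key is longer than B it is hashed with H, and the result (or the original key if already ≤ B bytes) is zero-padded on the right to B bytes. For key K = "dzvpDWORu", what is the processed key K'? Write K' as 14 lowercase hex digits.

|K| = 9 > B = 7, so first hash the key.
H(K): sum = 100+122+118+112+68+87+79+82+117 = 885; mod 256 = 117 → 75.
Zero-pad H(K) = 75 to 7 bytes: K' = 75 00 00 00 00 00 00.

75000000000000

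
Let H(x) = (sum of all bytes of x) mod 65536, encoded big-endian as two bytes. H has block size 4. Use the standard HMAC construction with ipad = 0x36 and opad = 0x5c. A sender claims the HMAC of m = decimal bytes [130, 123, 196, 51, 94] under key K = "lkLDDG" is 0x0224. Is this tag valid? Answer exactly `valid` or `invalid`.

Key "lkLDDG" = 6c 6b 4c 44 44 47 is 6 bytes > B = 4, so hash it first: H(key) = 01 f2, then zero-pad to 4 bytes: K' = 01 f2 00 00.
K' ⊕ ipad = 37 c4 36 36; K' ⊕ opad = 5d ae 5c 5c.
Inner hash: sum = 55+196+54+54+130+123+196+51+94 = 953 → 03 b9.
Outer hash (recomputed tag): sum = 93+174+92+92+3+185 = 639 → 02 7f.
Recomputed tag = 027f; claimed = 0224 → mismatch.

invalid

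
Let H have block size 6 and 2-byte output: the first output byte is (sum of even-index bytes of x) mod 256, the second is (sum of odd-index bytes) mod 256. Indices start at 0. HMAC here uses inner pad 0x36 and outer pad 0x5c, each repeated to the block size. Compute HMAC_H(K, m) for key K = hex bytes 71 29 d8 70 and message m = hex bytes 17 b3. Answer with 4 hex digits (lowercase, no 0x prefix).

Key hex bytes 71 29 d8 70 is 4 bytes ≤ B = 6; zero-pad to 6 bytes: K' = 71 29 d8 70 00 00.
K' ⊕ ipad = 47 1f ee 46 36 36.  K' ⊕ opad = 2d 75 84 2c 5c 5c.
Inner input = (K'⊕ipad) ∥ m = 47 1f ee 46 36 36 ∥ 17 b3.
Inner hash: even-index sum = 386 mod 256 = 130; odd-index sum = 334 mod 256 = 78 → 82 4e.
Outer input = (K'⊕opad) ∥ inner = 2d 75 84 2c 5c 5c ∥ 82 4e.
Outer hash (tag): even-index sum = 399 mod 256 = 143; odd-index sum = 331 mod 256 = 75 → 8f 4b.

8f4b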